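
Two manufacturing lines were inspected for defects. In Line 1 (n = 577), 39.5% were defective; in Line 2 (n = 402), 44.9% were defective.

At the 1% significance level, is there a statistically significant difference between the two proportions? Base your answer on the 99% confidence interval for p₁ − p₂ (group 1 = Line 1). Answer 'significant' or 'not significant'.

not significant

Each SE is √(p̂(1−p̂)/n): √(0.3950·0.6050/577) = 0.02035 and √(0.4490·0.5510/402) = 0.02481.
SE(p̂₁ − p̂₂) = √(SE₁² + SE₂²) = √(0.0004141225 + 0.0006155361) = 0.03209, since the two samples are independent.
At 99% confidence z* = 2.576; margin = 2.576 × 0.03209 = 0.08266.
The difference is 0.3950 − 0.4490 = -0.0540, so the interval is -0.0540 ± 0.08266 = (-0.13666, 0.02866).
The interval (-0.13666, 0.02866) contains 0, so the difference is not significant.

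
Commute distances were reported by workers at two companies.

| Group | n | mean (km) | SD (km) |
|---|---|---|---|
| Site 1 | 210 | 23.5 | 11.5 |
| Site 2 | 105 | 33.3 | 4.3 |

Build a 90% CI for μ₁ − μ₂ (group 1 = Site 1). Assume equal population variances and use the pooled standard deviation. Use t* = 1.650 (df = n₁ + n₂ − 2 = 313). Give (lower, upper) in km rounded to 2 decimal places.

(-11.72, -7.88)

s_p = √[((n₁−1)s₁² + (n₂−1)s₂²)/(n₁+n₂−2)] = √[(209·11.5² + 104·4.3²)/313] = 9.7186.
SE = 9.7186·√(1/210 + 1/105) = 1.1616.
With t* = 1.650, margin = 1.650 × 1.1616 = 1.9166.
x̄₁ − x̄₂ = 23.5 − 33.3 = -9.8000; interval -9.8000 ± 1.9166 = (-11.72, -7.88).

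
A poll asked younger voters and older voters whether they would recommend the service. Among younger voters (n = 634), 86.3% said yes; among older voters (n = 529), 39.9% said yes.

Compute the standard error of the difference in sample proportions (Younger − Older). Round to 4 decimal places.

0.0253

The two standard errors are √(0.8630×0.1370/634) = 0.01366 and √(0.3990×0.6010/529) = 0.02129.
Because the samples are independent, SE_diff = √(0.01366² + 0.02129²) = 0.02530.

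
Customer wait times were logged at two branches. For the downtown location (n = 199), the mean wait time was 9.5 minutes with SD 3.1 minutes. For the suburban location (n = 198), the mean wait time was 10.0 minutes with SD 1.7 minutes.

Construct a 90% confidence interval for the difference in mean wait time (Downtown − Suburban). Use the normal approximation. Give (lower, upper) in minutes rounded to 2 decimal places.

(-0.91, -0.09)

Per-group SEs: s₁/√n₁ = 3.1/√199 = 0.2198, s₂/√n₂ = 1.7/√198 = 0.1208.
Unpooled SE of the difference: √(0.04831204 + 0.01459264) = 0.2508.
Margin of error = z* · SE = 1.645 × 0.2508 = 0.4126.
x̄₁ − x̄₂ = 9.5 − 10.0 = -0.5000.
CI: -0.5000 ± 0.4126 = (-0.91, -0.09).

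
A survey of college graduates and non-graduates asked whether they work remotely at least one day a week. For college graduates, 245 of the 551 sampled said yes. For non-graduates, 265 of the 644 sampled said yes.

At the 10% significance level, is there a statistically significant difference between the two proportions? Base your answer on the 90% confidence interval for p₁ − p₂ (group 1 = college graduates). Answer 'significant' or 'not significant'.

First, p̂₁ = 245/551 = 0.4446; p̂₂ = 265/644 = 0.4115.
The two standard errors are √(0.4446×0.5554/551) = 0.02117 and √(0.4115×0.5885/644) = 0.01939.
Because the samples are independent, SE_diff = √(0.02117² + 0.01939²) = 0.02871.
Using z* = 1.645 for 90%, ME = 1.645 × 0.02871 = 0.04723.
p̂₁ − p̂₂ = 0.0331; interval 0.0331 ± 0.04723 gives (-0.01413, 0.08033).
The interval (-0.01413, 0.08033) contains 0, so the difference is not significant.

not significant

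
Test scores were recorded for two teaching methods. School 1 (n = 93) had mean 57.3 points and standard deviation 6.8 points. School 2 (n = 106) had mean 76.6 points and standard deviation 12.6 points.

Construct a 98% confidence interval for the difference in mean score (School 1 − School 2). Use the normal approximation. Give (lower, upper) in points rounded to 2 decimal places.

(-22.59, -16.01)

SE₁ = s₁/√n₁ = 6.8/√93 = 0.7051; SE₂ = 12.6/√106 = 1.2238.
Independent samples, unequal variances: SE_diff = √(SE₁² + SE₂²) = √(0.49716601 + 1.49768644) = 1.4124.
z* = 2.326, so margin of error = 2.326 × 1.4124 = 3.2852.
Difference in means = 57.3 − 76.6 = -19.3000.
-19.3000 ± 3.2852 → (-22.59, -16.01).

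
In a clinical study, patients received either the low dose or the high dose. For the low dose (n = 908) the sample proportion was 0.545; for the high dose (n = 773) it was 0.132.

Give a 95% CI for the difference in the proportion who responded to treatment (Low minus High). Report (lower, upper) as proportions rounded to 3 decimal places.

(0.373, 0.453)

Each SE is √(p̂(1−p̂)/n): √(0.5450·0.4550/908) = 0.01653 and √(0.1320·0.8680/773) = 0.01217.
SE(p̂₁ − p̂₂) = √(SE₁² + SE₂²) = √(0.0002732409 + 0.0001481089) = 0.02053, since the two samples are independent.
At 95% confidence z* = 1.960; margin = 1.960 × 0.02053 = 0.04024.
The difference is 0.5450 − 0.1320 = 0.4130, so the interval is 0.4130 ± 0.04024 = (0.373, 0.453).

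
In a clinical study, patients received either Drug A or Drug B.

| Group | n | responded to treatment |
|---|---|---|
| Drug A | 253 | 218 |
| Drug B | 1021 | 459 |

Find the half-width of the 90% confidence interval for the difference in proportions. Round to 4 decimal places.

0.0439

First, p̂₁ = 218/253 = 0.8617; p̂₂ = 459/1021 = 0.4496.
The two standard errors are √(0.8617×0.1383/253) = 0.02170 and √(0.4496×0.5504/1021) = 0.01557.
Because the samples are independent, SE_diff = √(0.02170² + 0.01557²) = 0.02671.
Using z* = 1.645 for 90%, ME = 1.645 × 0.02671 = 0.04394.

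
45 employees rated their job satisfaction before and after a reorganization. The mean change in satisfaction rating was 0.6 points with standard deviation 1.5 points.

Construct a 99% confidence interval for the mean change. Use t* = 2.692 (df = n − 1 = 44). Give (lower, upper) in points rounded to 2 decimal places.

(0.00, 1.20)

Paired design: SE = s_d/√n = 1.5/√45 = 0.2236.
t* = 2.692; margin of error = 2.692 × 0.2236 = 0.6019.
0.6 ± 0.6019 → (0.00, 1.20).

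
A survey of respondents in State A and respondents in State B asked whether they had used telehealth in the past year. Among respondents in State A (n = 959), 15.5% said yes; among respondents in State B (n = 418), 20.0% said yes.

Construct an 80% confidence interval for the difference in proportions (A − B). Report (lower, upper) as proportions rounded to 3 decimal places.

SE₁ = √(p̂₁(1−p̂₁)/n₁) = √(0.1550·0.8450/959) = 0.01169; SE₂ = √(0.2000·0.8000/418) = 0.01956.
Independent samples: SE of the difference = √(SE₁² + SE₂²) = √(0.0001366561 + 0.0003825936) = 0.02279.
z* for 80% confidence is 1.282, so the margin of error is 1.282 × 0.02279 = 0.02922.
Point estimate p̂₁ − p̂₂ = 0.1550 − 0.2000 = -0.0450.
-0.0450 ± 0.02922 → (-0.074, -0.016).

(-0.074, -0.016)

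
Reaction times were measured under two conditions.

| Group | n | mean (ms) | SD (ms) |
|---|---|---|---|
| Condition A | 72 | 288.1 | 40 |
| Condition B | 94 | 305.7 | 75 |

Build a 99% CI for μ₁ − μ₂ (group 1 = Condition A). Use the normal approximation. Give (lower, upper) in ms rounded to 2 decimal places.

Per-group SEs: s₁/√n₁ = 40/√72 = 4.7140, s₂/√n₂ = 75/√94 = 7.7357.
Unpooled SE of the difference: √(22.221796 + 59.84105449) = 9.0589.
Margin of error = z* · SE = 2.576 × 9.0589 = 23.3357.
x̄₁ − x̄₂ = 288.1 − 305.7 = -17.6000.
CI: -17.6000 ± 23.3357 = (-40.94, 5.74).

(-40.94, 5.74)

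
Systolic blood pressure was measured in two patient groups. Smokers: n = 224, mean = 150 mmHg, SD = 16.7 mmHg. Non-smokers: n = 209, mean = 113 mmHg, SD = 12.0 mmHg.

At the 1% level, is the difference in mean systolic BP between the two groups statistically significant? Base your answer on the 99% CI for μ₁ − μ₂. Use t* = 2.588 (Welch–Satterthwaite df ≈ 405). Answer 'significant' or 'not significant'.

significant

Per-group SEs: s₁/√n₁ = 16.7/√224 = 1.1158, s₂/√n₂ = 12.0/√209 = 0.8301.
Unpooled SE of the difference: √(1.24500964 + 0.68906601) = 1.3907.
Margin of error = t* · SE = 2.588 × 1.3907 = 3.5991.
x̄₁ − x̄₂ = 150 − 113 = 37.0000.
CI: 37.0000 ± 3.5991 = (33.4009, 40.5991).
The interval (33.4009, 40.5991) does not contain 0, so the difference is significant.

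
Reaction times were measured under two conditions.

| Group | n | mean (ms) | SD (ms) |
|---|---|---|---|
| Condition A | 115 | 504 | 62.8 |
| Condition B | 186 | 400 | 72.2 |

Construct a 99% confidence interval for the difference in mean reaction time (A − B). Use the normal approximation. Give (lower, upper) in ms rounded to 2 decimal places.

SE₁ = s₁/√n₁ = 62.8/√115 = 5.8561; SE₂ = 72.2/√186 = 5.2940.
Independent samples, unequal variances: SE_diff = √(SE₁² + SE₂²) = √(34.29390721 + 28.026436) = 7.8943.
z* = 2.576, so margin of error = 2.576 × 7.8943 = 20.3357.
Difference in means = 504 − 400 = 104.0000.
104.0000 ± 20.3357 → (83.66, 124.34).

(83.66, 124.34)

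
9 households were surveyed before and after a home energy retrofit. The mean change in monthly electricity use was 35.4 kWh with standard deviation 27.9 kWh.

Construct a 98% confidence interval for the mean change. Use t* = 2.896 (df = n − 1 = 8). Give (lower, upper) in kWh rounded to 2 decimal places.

This is a matched-pairs design, so SE = s_d/√n = 27.9/√9 = 9.3000.
Margin = 2.896 × 9.3000 = 26.9328; the interval is 35.4 ± 26.9328 = (8.47, 62.33).

(8.47, 62.33)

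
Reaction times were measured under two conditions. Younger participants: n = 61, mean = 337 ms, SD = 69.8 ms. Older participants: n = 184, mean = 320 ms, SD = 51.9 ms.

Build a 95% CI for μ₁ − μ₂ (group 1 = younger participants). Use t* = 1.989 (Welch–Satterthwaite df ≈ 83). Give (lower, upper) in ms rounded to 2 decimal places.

SE₁ = s₁/√n₁ = 69.8/√61 = 8.9370; SE₂ = 51.9/√184 = 3.8261.
Independent samples, unequal variances: SE_diff = √(SE₁² + SE₂²) = √(79.869969 + 14.63904121) = 9.7216.
t* = 1.989, so margin of error = 1.989 × 9.7216 = 19.3363.
Difference in means = 337 − 320 = 17.0000.
17.0000 ± 19.3363 → (-2.34, 36.34).

(-2.34, 36.34)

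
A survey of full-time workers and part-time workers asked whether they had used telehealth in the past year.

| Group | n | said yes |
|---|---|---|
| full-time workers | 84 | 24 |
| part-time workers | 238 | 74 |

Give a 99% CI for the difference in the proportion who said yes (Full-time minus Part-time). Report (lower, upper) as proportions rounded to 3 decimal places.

(-0.174, 0.123)

First, p̂₁ = 24/84 = 0.2857; p̂₂ = 74/238 = 0.3109.
The two standard errors are √(0.2857×0.7143/84) = 0.04929 and √(0.3109×0.6891/238) = 0.03000.
Because the samples are independent, SE_diff = √(0.04929² + 0.03000²) = 0.05770.
Using z* = 2.576 for 99%, ME = 2.576 × 0.05770 = 0.14864.
p̂₁ − p̂₂ = -0.0252; interval -0.0252 ± 0.14864 gives (-0.174, 0.123).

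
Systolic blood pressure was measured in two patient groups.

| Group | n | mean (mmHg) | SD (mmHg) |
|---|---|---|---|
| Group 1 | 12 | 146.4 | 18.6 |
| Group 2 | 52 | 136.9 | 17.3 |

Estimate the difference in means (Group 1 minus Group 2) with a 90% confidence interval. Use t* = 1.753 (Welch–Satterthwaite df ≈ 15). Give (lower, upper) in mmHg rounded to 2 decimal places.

SE₁ = s₁/√n₁ = 18.6/√12 = 5.3694; SE₂ = 17.3/√52 = 2.3991.
Independent samples, unequal variances: SE_diff = √(SE₁² + SE₂²) = √(28.83045636 + 5.75568081) = 5.8810.
t* = 1.753, so margin of error = 1.753 × 5.8810 = 10.3094.
Difference in means = 146.4 − 136.9 = 9.5000.
9.5000 ± 10.3094 → (-0.81, 19.81).

(-0.81, 19.81)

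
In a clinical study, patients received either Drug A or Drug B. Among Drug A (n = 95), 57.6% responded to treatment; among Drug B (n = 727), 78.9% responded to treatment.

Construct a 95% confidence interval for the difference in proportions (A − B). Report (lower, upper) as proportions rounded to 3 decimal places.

(-0.317, -0.109)

SE₁ = √(p̂₁(1−p̂₁)/n₁) = √(0.5760·0.4240/95) = 0.05070; SE₂ = √(0.7890·0.2110/727) = 0.01513.
Independent samples: SE of the difference = √(SE₁² + SE₂²) = √(0.00257049 + 0.0002289169) = 0.05291.
z* for 95% confidence is 1.960, so the margin of error is 1.960 × 0.05291 = 0.10370.
Point estimate p̂₁ − p̂₂ = 0.5760 − 0.7890 = -0.2130.
-0.2130 ± 0.10370 → (-0.317, -0.109).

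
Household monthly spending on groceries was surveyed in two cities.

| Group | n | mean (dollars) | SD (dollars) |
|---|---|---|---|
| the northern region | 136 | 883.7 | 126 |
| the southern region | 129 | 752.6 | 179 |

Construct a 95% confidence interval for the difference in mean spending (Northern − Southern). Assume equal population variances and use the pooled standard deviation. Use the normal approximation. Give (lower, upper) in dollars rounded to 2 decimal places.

s_p = √[((n₁−1)s₁² + (n₂−1)s₂²)/(n₁+n₂−2)] = √[(135·126² + 128·179²)/263] = 154.0889.
SE = 154.0889·√(1/136 + 1/129) = 18.9378.
With z* = 1.960, margin = 1.960 × 18.9378 = 37.1181.
x̄₁ − x̄₂ = 883.7 − 752.6 = 131.1000; interval 131.1000 ± 37.1181 = (93.98, 168.22).

(93.98, 168.22)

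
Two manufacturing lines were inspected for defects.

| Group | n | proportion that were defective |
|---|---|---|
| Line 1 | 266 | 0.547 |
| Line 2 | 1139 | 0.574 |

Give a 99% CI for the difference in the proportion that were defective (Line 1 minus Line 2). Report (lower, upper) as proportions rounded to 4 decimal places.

The two standard errors are √(0.5470×0.4530/266) = 0.03052 and √(0.5740×0.4260/1139) = 0.01465.
Because the samples are independent, SE_diff = √(0.03052² + 0.01465²) = 0.03385.
Using z* = 2.576 for 99%, ME = 2.576 × 0.03385 = 0.08720.
p̂₁ − p̂₂ = -0.0270; interval -0.0270 ± 0.08720 gives (-0.1142, 0.0602).

(-0.1142, 0.0602)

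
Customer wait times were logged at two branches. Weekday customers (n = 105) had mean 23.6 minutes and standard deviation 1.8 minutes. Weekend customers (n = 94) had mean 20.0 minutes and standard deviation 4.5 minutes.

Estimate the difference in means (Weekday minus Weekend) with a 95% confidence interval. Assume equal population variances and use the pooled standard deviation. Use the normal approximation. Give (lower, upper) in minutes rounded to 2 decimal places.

(2.67, 4.53)

Pooled variance s_p² = [104·1.8² + 93·4.5²] / (105+94−2) = 11.2701, so s_p = 3.3571.
SE_diff = s_p·√(1/n₁ + 1/n₂) = 3.3571·√(1/105 + 1/94) = 0.4767.
z* = 1.960; margin = 1.960 × 0.4767 = 0.9343.
Difference = 23.6 − 20.0 = 3.6000.
3.6000 ± 0.9343 → (2.67, 4.53).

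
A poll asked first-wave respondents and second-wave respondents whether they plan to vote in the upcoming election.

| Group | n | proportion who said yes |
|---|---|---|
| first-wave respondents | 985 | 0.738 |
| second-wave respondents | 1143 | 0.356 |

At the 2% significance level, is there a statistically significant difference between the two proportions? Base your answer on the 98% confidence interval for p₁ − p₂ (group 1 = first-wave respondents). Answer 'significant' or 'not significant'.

SE₁ = √(p̂₁(1−p̂₁)/n₁) = √(0.7380·0.2620/985) = 0.01401; SE₂ = √(0.3560·0.6440/1143) = 0.01416.
Independent samples: SE of the difference = √(SE₁² + SE₂²) = √(0.0001962801 + 0.0002005056) = 0.01992.
z* for 98% confidence is 2.326, so the margin of error is 2.326 × 0.01992 = 0.04633.
Point estimate p̂₁ − p̂₂ = 0.7380 − 0.3560 = 0.3820.
0.3820 ± 0.04633 → (0.33567, 0.42833).
The interval (0.33567, 0.42833) does not contain 0, so the difference is significant.

significant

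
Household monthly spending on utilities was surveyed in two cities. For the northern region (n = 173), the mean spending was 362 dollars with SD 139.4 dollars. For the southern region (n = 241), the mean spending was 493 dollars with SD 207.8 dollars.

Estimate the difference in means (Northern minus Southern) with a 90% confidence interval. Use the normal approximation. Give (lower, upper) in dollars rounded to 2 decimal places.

SE₁ = s₁/√n₁ = 139.4/√173 = 10.5984; SE₂ = 207.8/√241 = 13.3856.
Independent samples, unequal variances: SE_diff = √(SE₁² + SE₂²) = √(112.32608256 + 179.17428736) = 17.0734.
z* = 1.645, so margin of error = 1.645 × 17.0734 = 28.0857.
Difference in means = 362 − 493 = -131.0000.
-131.0000 ± 28.0857 → (-159.09, -102.91).

(-159.09, -102.91)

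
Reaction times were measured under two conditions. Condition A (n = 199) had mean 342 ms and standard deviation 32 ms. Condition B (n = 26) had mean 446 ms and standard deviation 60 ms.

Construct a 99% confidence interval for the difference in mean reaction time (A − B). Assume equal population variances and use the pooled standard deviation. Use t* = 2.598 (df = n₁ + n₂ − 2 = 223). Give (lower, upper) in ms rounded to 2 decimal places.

(-123.63, -84.37)

s_p = √[((n₁−1)s₁² + (n₂−1)s₂²)/(n₁+n₂−2)] = √[(198·32² + 25·60²)/223] = 36.2324.
SE = 36.2324·√(1/199 + 1/26) = 7.5557.
With t* = 2.598, margin = 2.598 × 7.5557 = 19.6297.
x̄₁ − x̄₂ = 342 − 446 = -104.0000; interval -104.0000 ± 19.6297 = (-123.63, -84.37).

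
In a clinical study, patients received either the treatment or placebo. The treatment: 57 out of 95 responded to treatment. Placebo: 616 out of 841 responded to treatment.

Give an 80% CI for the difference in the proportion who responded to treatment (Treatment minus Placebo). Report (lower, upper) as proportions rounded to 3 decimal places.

(-0.200, -0.065)

First, p̂₁ = 57/95 = 0.6000; p̂₂ = 616/841 = 0.7325.
The two standard errors are √(0.6000×0.4000/95) = 0.05026 and √(0.7325×0.2675/841) = 0.01526.
Because the samples are independent, SE_diff = √(0.05026² + 0.01526²) = 0.05253.
Using z* = 1.282 for 80%, ME = 1.282 × 0.05253 = 0.06734.
p̂₁ − p̂₂ = -0.1325; interval -0.1325 ± 0.06734 gives (-0.200, -0.065).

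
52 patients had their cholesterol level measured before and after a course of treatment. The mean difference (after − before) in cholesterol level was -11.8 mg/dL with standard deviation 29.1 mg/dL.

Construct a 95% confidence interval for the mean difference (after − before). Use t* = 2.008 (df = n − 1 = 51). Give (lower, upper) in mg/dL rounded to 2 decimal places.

This is a matched-pairs design, so SE = s_d/√n = 29.1/√52 = 4.0354.
Margin = 2.008 × 4.0354 = 8.1031; the interval is -11.8 ± 8.1031 = (-19.90, -3.70).

(-19.90, -3.70)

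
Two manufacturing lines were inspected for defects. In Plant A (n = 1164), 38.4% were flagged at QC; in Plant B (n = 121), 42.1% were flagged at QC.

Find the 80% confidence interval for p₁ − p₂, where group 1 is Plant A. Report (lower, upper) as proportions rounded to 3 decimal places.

The two standard errors are √(0.3840×0.6160/1164) = 0.01426 and √(0.4210×0.5790/121) = 0.04488.
Because the samples are independent, SE_diff = √(0.01426² + 0.04488²) = 0.04709.
Using z* = 1.282 for 80%, ME = 1.282 × 0.04709 = 0.06037.
p̂₁ − p̂₂ = -0.0370; interval -0.0370 ± 0.06037 gives (-0.097, 0.023).

(-0.097, 0.023)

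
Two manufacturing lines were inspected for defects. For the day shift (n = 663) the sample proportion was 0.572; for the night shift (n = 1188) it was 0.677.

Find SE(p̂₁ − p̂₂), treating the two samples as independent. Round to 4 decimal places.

0.0235

SE₁ = √(p̂₁(1−p̂₁)/n₁) = √(0.5720·0.4280/663) = 0.01922; SE₂ = √(0.6770·0.3230/1188) = 0.01357.
Independent samples: SE of the difference = √(SE₁² + SE₂²) = √(0.0003694084 + 0.0001841449) = 0.02353.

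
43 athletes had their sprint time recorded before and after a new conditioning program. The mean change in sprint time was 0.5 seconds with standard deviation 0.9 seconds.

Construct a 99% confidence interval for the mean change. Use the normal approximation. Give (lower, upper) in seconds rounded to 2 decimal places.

This is a matched-pairs design, so SE = s_d/√n = 0.9/√43 = 0.1372.
Margin = 2.576 × 0.1372 = 0.3534; the interval is 0.5 ± 0.3534 = (0.15, 0.85).

(0.15, 0.85)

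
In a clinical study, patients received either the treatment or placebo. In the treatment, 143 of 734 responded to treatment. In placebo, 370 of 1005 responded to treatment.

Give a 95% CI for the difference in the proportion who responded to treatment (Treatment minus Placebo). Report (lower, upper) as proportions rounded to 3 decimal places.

First, p̂₁ = 143/734 = 0.1948; p̂₂ = 370/1005 = 0.3682.
The two standard errors are √(0.1948×0.8052/734) = 0.01462 and √(0.3682×0.6318/1005) = 0.01521.
Because the samples are independent, SE_diff = √(0.01462² + 0.01521²) = 0.02110.
Using z* = 1.960 for 95%, ME = 1.960 × 0.02110 = 0.04136.
p̂₁ − p̂₂ = -0.1734; interval -0.1734 ± 0.04136 gives (-0.215, -0.132).

(-0.215, -0.132)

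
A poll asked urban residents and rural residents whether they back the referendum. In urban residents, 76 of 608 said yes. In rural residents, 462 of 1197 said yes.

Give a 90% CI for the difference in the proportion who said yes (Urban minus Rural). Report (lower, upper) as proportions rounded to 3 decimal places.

First, p̂₁ = 76/608 = 0.1250; p̂₂ = 462/1197 = 0.3860.
The two standard errors are √(0.1250×0.8750/608) = 0.01341 and √(0.3860×0.6140/1197) = 0.01407.
Because the samples are independent, SE_diff = √(0.01341² + 0.01407²) = 0.01944.
Using z* = 1.645 for 90%, ME = 1.645 × 0.01944 = 0.03198.
p̂₁ − p̂₂ = -0.2610; interval -0.2610 ± 0.03198 gives (-0.293, -0.229).

(-0.293, -0.229)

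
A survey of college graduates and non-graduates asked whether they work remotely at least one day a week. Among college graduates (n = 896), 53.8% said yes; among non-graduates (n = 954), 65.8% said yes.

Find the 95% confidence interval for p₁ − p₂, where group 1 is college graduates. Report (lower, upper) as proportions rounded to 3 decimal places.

SE₁ = √(p̂₁(1−p̂₁)/n₁) = √(0.5380·0.4620/896) = 0.01666; SE₂ = √(0.6580·0.3420/954) = 0.01536.
Independent samples: SE of the difference = √(SE₁² + SE₂²) = √(0.0002775556 + 0.0002359296) = 0.02266.
z* for 95% confidence is 1.960, so the margin of error is 1.960 × 0.02266 = 0.04441.
Point estimate p̂₁ − p̂₂ = 0.5380 − 0.6580 = -0.1200.
-0.1200 ± 0.04441 → (-0.164, -0.076).

(-0.164, -0.076)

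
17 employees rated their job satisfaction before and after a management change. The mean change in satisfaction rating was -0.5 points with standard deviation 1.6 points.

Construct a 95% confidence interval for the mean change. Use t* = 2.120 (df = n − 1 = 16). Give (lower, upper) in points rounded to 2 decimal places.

Paired design: SE = s_d/√n = 1.6/√17 = 0.3881.
t* = 2.120; margin of error = 2.120 × 0.3881 = 0.8228.
-0.5 ± 0.8228 → (-1.32, 0.32).

(-1.32, 0.32)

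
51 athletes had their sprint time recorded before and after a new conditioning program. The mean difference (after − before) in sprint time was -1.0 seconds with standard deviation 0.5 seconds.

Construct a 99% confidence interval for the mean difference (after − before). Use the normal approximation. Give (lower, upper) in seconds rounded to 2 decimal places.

This is a matched-pairs design, so SE = s_d/√n = 0.5/√51 = 0.0700.
Margin = 2.576 × 0.0700 = 0.1803; the interval is -1.0 ± 0.1803 = (-1.18, -0.82).

(-1.18, -0.82)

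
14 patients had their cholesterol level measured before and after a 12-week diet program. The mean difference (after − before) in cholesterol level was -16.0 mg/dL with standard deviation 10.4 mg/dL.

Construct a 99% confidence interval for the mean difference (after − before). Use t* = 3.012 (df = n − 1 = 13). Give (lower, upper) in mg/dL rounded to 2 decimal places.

This is a matched-pairs design, so SE = s_d/√n = 10.4/√14 = 2.7795.
Margin = 3.012 × 2.7795 = 8.3719; the interval is -16.0 ± 8.3719 = (-24.37, -7.63).

(-24.37, -7.63)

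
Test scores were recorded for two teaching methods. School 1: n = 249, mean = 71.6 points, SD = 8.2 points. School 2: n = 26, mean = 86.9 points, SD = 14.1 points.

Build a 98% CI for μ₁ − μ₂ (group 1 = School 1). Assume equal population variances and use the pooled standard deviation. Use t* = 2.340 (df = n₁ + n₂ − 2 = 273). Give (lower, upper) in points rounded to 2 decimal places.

Pooled variance s_p² = [248·8.2² + 25·14.1²] / (249+26−2) = 79.2885, so s_p = 8.9044.
SE_diff = s_p·√(1/n₁ + 1/n₂) = 8.9044·√(1/249 + 1/26) = 1.8352.
t* = 2.340; margin = 2.340 × 1.8352 = 4.2944.
Difference = 71.6 − 86.9 = -15.3000.
-15.3000 ± 4.2944 → (-19.59, -11.01).

(-19.59, -11.01)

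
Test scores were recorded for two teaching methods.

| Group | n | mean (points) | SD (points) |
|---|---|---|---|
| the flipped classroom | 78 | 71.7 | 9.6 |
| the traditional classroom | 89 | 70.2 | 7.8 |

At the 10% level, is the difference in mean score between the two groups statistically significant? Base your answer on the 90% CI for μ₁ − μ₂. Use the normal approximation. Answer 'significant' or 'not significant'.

Standard errors of each mean: 9.6/√78 = 1.0870 and 7.8/√89 = 0.8268.
SE(x̄₁ − x̄₂) = √(1.0870² + 0.8268²) = 1.3657 for independent samples with unequal variances.
With z* = 1.645, the margin is 1.645 × 1.3657 = 2.2466.
x̄₁ − x̄₂ = 71.7 − 70.2 = 1.5000; the interval is 1.5000 ± 2.2466 = (-0.7466, 3.7466).
The interval (-0.7466, 3.7466) contains 0, so the difference is not significant.

not significant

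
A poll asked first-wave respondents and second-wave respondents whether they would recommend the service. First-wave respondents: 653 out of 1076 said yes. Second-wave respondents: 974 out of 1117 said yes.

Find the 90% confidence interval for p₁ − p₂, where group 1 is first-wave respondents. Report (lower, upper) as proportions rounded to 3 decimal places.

(-0.295, -0.236)

Sample proportions: 653/1076 = 0.6069, 974/1117 = 0.8720.
Each SE is √(p̂(1−p̂)/n): √(0.6069·0.3931/1076) = 0.01489 and √(0.8720·0.1280/1117) = 0.01000.
SE(p̂₁ − p̂₂) = √(SE₁² + SE₂²) = √(0.0002217121 + 0.0001) = 0.01794, since the two samples are independent.
At 90% confidence z* = 1.645; margin = 1.645 × 0.01794 = 0.02951.
The difference is 0.6069 − 0.8720 = -0.2651, so the interval is -0.2651 ± 0.02951 = (-0.295, -0.236).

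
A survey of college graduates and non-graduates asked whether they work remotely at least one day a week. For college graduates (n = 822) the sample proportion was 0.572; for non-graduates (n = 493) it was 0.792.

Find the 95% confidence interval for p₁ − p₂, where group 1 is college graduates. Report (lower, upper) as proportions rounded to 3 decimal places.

Each SE is √(p̂(1−p̂)/n): √(0.5720·0.4280/822) = 0.01726 and √(0.7920·0.2080/493) = 0.01828.
SE(p̂₁ − p̂₂) = √(SE₁² + SE₂²) = √(0.0002979076 + 0.0003341584) = 0.02514, since the two samples are independent.
At 95% confidence z* = 1.960; margin = 1.960 × 0.02514 = 0.04927.
The difference is 0.5720 − 0.7920 = -0.2200, so the interval is -0.2200 ± 0.04927 = (-0.269, -0.171).

(-0.269, -0.171)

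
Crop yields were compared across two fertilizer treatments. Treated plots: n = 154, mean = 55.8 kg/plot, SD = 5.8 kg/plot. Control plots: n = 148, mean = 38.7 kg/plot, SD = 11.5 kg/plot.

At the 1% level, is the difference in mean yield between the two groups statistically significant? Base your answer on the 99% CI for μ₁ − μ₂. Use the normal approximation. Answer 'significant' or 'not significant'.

Standard errors of each mean: 5.8/√154 = 0.4674 and 11.5/√148 = 0.9453.
SE(x̄₁ − x̄₂) = √(0.4674² + 0.9453²) = 1.0545 for independent samples with unequal variances.
With z* = 2.576, the margin is 2.576 × 1.0545 = 2.7164.
x̄₁ − x̄₂ = 55.8 − 38.7 = 17.1000; the interval is 17.1000 ± 2.7164 = (14.3836, 19.8164).
The interval (14.3836, 19.8164) does not contain 0, so the difference is significant.

significant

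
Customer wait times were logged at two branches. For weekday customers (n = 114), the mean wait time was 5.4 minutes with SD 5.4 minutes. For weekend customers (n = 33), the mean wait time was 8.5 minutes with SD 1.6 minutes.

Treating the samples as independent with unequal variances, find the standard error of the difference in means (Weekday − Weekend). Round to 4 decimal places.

0.5774

Standard errors of each mean: 5.4/√114 = 0.5058 and 1.6/√33 = 0.2785.
SE(x̄₁ − x̄₂) = √(0.5058² + 0.2785²) = 0.5774 for independent samples with unequal variances.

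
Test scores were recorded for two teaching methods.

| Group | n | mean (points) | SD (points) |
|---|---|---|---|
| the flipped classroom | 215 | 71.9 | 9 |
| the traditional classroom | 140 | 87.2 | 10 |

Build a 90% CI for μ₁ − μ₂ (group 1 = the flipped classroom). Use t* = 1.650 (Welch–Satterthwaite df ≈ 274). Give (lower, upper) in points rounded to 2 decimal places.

Per-group SEs: s₁/√n₁ = 9/√215 = 0.6138, s₂/√n₂ = 10/√140 = 0.8452.
Unpooled SE of the difference: √(0.37675044 + 0.71436304) = 1.0446.
Margin of error = t* · SE = 1.650 × 1.0446 = 1.7236.
x̄₁ − x̄₂ = 71.9 − 87.2 = -15.3000.
CI: -15.3000 ± 1.7236 = (-17.02, -13.58).

(-17.02, -13.58)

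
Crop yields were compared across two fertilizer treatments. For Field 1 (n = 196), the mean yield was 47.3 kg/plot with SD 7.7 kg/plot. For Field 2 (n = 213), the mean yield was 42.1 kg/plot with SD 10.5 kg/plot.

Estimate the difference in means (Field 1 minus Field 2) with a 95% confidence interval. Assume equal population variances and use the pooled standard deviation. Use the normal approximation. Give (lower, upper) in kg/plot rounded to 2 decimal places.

(3.40, 7.00)

s_p = √[((n₁−1)s₁² + (n₂−1)s₂²)/(n₁+n₂−2)] = √[(195·7.7² + 212·10.5²)/407] = 9.2647.
SE = 9.2647·√(1/196 + 1/213) = 0.9170.
With z* = 1.960, margin = 1.960 × 0.9170 = 1.7973.
x̄₁ − x̄₂ = 47.3 − 42.1 = 5.2000; interval 5.2000 ± 1.7973 = (3.40, 7.00).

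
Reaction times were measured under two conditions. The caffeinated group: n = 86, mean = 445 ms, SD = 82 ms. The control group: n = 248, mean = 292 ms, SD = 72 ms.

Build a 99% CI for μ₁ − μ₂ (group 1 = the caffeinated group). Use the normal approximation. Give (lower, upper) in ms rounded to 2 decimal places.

SE₁ = s₁/√n₁ = 82/√86 = 8.8423; SE₂ = 72/√248 = 4.5720.
Independent samples, unequal variances: SE_diff = √(SE₁² + SE₂²) = √(78.18626929 + 20.903184) = 9.9544.
z* = 2.576, so margin of error = 2.576 × 9.9544 = 25.6425.
Difference in means = 445 − 292 = 153.0000.
153.0000 ± 25.6425 → (127.36, 178.64).

(127.36, 178.64)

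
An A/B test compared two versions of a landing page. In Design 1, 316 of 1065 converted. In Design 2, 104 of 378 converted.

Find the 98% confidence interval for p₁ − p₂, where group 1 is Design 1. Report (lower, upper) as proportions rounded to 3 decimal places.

First, p̂₁ = 316/1065 = 0.2967; p̂₂ = 104/378 = 0.2751.
The two standard errors are √(0.2967×0.7033/1065) = 0.01400 and √(0.2751×0.7249/378) = 0.02297.
Because the samples are independent, SE_diff = √(0.01400² + 0.02297²) = 0.02690.
Using z* = 2.326 for 98%, ME = 2.326 × 0.02690 = 0.06257.
p̂₁ − p̂₂ = 0.0216; interval 0.0216 ± 0.06257 gives (-0.041, 0.084).

(-0.041, 0.084)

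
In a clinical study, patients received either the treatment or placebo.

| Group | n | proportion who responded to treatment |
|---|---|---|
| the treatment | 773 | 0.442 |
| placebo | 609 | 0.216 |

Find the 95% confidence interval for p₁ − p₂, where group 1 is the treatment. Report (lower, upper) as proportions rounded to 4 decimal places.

(0.1781, 0.2739)

SE₁ = √(p̂₁(1−p̂₁)/n₁) = √(0.4420·0.5580/773) = 0.01786; SE₂ = √(0.2160·0.7840/609) = 0.01668.
Independent samples: SE of the difference = √(SE₁² + SE₂²) = √(0.0003189796 + 0.0002782224) = 0.02444.
z* for 95% confidence is 1.960, so the margin of error is 1.960 × 0.02444 = 0.04790.
Point estimate p̂₁ − p̂₂ = 0.4420 − 0.2160 = 0.2260.
0.2260 ± 0.04790 → (0.1781, 0.2739).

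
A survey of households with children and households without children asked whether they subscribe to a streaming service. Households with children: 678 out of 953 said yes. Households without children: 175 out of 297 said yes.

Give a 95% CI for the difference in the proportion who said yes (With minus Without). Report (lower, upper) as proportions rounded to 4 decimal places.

(0.0593, 0.1851)

First, p̂₁ = 678/953 = 0.7114; p̂₂ = 175/297 = 0.5892.
The two standard errors are √(0.7114×0.2886/953) = 0.01468 and √(0.5892×0.4108/297) = 0.02855.
Because the samples are independent, SE_diff = √(0.01468² + 0.02855²) = 0.03210.
Using z* = 1.960 for 95%, ME = 1.960 × 0.03210 = 0.06292.
p̂₁ − p̂₂ = 0.1222; interval 0.1222 ± 0.06292 gives (0.0593, 0.1851).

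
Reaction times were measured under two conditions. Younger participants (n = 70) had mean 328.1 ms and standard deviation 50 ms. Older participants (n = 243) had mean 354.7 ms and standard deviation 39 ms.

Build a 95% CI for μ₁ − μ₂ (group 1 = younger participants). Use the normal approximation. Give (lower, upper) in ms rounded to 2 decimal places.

SE₁ = s₁/√n₁ = 50/√70 = 5.9761; SE₂ = 39/√243 = 2.5019.
Independent samples, unequal variances: SE_diff = √(SE₁² + SE₂²) = √(35.71377121 + 6.25950361) = 6.4787.
z* = 1.960, so margin of error = 1.960 × 6.4787 = 12.6983.
Difference in means = 328.1 − 354.7 = -26.6000.
-26.6000 ± 12.6983 → (-39.30, -13.90).

(-39.30, -13.90)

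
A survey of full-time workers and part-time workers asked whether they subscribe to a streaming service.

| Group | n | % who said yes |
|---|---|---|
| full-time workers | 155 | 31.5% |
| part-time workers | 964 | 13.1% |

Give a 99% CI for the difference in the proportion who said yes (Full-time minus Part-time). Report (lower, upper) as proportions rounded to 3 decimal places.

SE₁ = √(p̂₁(1−p̂₁)/n₁) = √(0.3150·0.6850/155) = 0.03731; SE₂ = √(0.1310·0.8690/964) = 0.01087.
Independent samples: SE of the difference = √(SE₁² + SE₂²) = √(0.0013920361 + 0.0001181569) = 0.03886.
z* for 99% confidence is 2.576, so the margin of error is 2.576 × 0.03886 = 0.10010.
Point estimate p̂₁ − p̂₂ = 0.3150 − 0.1310 = 0.1840.
0.1840 ± 0.10010 → (0.084, 0.284).

(0.084, 0.284)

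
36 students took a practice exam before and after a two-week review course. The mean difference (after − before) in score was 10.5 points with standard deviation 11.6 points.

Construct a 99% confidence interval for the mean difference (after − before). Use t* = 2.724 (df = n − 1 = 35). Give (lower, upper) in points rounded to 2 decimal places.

(5.23, 15.77)

Paired design: SE = s_d/√n = 11.6/√36 = 1.9333.
t* = 2.724; margin of error = 2.724 × 1.9333 = 5.2663.
10.5 ± 5.2663 → (5.23, 15.77).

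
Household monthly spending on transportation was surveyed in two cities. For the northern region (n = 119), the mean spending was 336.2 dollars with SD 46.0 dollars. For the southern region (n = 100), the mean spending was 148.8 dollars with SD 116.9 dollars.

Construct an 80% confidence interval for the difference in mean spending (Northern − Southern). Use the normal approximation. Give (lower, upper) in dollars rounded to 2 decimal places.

(171.47, 203.33)

SE₁ = s₁/√n₁ = 46.0/√119 = 4.2168; SE₂ = 116.9/√100 = 11.6900.
Independent samples, unequal variances: SE_diff = √(SE₁² + SE₂²) = √(17.78140224 + 136.6561) = 12.4273.
z* = 1.282, so margin of error = 1.282 × 12.4273 = 15.9318.
Difference in means = 336.2 − 148.8 = 187.4000.
187.4000 ± 15.9318 → (171.47, 203.33).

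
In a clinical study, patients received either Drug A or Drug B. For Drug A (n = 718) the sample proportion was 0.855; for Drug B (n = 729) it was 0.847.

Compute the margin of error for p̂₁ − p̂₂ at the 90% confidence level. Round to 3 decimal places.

0.031

Each SE is √(p̂(1−p̂)/n): √(0.8550·0.1450/718) = 0.01314 and √(0.8470·0.1530/729) = 0.01333.
SE(p̂₁ − p̂₂) = √(SE₁² + SE₂²) = √(0.0001726596 + 0.0001776889) = 0.01872, since the two samples are independent.
At 90% confidence z* = 1.645; margin = 1.645 × 0.01872 = 0.03079.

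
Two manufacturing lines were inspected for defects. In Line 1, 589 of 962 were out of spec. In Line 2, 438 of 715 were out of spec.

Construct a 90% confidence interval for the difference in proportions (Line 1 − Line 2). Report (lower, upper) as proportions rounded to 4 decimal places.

(-0.0399, 0.0393)

p̂₁ = 589/962 = 0.6123 and p̂₂ = 438/715 = 0.6126.
SE₁ = √(p̂₁(1−p̂₁)/n₁) = √(0.6123·0.3877/962) = 0.01571; SE₂ = √(0.6126·0.3874/715) = 0.01822.
Independent samples: SE of the difference = √(SE₁² + SE₂²) = √(0.0002468041 + 0.0003319684) = 0.02406.
z* for 90% confidence is 1.645, so the margin of error is 1.645 × 0.02406 = 0.03958.
Point estimate p̂₁ − p̂₂ = 0.6123 − 0.6126 = -0.0003.
-0.0003 ± 0.03958 → (-0.0399, 0.0393).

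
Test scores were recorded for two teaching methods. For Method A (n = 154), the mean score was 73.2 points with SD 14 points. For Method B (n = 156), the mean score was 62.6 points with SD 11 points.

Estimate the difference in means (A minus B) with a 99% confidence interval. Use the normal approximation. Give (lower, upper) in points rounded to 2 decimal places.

(6.91, 14.29)

Per-group SEs: s₁/√n₁ = 14/√154 = 1.1282, s₂/√n₂ = 11/√156 = 0.8807.
Unpooled SE of the difference: √(1.27283524 + 0.77563249) = 1.4312.
Margin of error = z* · SE = 2.576 × 1.4312 = 3.6868.
x̄₁ − x̄₂ = 73.2 − 62.6 = 10.6000.
CI: 10.6000 ± 3.6868 = (6.91, 14.29).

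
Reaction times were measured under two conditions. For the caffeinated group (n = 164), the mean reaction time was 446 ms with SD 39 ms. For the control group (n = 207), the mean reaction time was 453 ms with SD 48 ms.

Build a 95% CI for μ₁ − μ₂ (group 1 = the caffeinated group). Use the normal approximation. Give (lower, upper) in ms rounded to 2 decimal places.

(-15.85, 1.85)

Standard errors of each mean: 39/√164 = 3.0454 and 48/√207 = 3.3362.
SE(x̄₁ − x̄₂) = √(3.0454² + 3.3362²) = 4.5172 for independent samples with unequal variances.
With z* = 1.960, the margin is 1.960 × 4.5172 = 8.8537.
x̄₁ − x̄₂ = 446 − 453 = -7.0000; the interval is -7.0000 ± 8.8537 = (-15.85, 1.85).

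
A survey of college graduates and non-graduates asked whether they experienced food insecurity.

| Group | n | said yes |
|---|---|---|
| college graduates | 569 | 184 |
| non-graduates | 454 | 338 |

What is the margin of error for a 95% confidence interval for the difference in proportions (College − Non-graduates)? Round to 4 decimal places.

0.0556

Sample proportions: 184/569 = 0.3234, 338/454 = 0.7445.
Each SE is √(p̂(1−p̂)/n): √(0.3234·0.6766/569) = 0.01961 and √(0.7445·0.2555/454) = 0.02047.
SE(p̂₁ − p̂₂) = √(SE₁² + SE₂²) = √(0.0003845521 + 0.0004190209) = 0.02835, since the two samples are independent.
At 95% confidence z* = 1.960; margin = 1.960 × 0.02835 = 0.05557.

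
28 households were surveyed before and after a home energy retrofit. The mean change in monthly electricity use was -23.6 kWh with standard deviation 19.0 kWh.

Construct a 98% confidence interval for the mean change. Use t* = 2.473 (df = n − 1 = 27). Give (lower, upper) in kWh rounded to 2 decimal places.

(-32.48, -14.72)

This is a matched-pairs design, so SE = s_d/√n = 19.0/√28 = 3.5907.
Margin = 2.473 × 3.5907 = 8.8798; the interval is -23.6 ± 8.8798 = (-32.48, -14.72).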